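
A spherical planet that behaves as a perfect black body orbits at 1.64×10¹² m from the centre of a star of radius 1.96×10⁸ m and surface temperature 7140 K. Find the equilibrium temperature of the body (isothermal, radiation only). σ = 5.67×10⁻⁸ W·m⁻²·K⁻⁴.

The star's surface emits σT_*⁴; at distance d the flux is S = σT_*⁴(R_*/d)².
S = 5.67×10⁻⁸·(7140)⁴·(1.96×10⁸/1.64×10¹²)² = 2.105 W/m².
For an isothermal sphere T⁴ = (1−a)S/(4σ) = 9.280×10⁶ K⁴.

T ≈ 55.2 K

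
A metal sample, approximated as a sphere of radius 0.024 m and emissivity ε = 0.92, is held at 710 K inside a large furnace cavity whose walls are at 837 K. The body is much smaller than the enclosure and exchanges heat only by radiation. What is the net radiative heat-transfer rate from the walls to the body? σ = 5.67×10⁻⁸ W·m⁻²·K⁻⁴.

For a small grey body in a large enclosure: P_net = εσA(T_body⁴ − T_wall⁴).
A = 4πr² = 0.007238 m²; T_body⁴ − T_wall⁴ = 2.541×10¹¹ − 4.908×10¹¹ = -2.367×10¹¹ K⁴.
|P_net| = 0.92·5.67×10⁻⁸·0.007238·2.367×10¹¹.

P_net ≈ 89.4 W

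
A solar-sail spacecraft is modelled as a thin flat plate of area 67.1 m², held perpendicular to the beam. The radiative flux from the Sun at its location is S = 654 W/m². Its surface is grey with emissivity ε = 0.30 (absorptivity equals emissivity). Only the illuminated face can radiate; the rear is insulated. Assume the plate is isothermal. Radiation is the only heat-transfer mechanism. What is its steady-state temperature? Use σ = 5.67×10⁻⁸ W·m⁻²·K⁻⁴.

T ≈ 328 K

At equilibrium, absorbed power = emitted power.
Absorbing cross-section = A = 67.10 m²; emitting surface = A = 67.10 m² (ratio 1).
εS·A_cross = εσ·A_surf·T⁴  ⇒  T⁴ = S/(1σ)   (ε cancels).
T⁴ = 654/(1·5.67×10⁻⁸) = 1.153×10¹⁰ K⁴.
T = (1.153×10¹⁰)^(1/4).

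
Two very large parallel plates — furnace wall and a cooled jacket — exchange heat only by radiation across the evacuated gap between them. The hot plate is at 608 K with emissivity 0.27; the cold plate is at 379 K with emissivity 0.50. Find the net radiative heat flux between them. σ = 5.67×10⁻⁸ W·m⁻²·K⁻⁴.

q ≈ 1400 W/m²

For two infinite grey parallel plates, q = σ(T₁⁴ − T₂⁴)/(1/ε₁ + 1/ε₂ − 1).
T₁⁴ − T₂⁴ = 1.367×10¹¹ − 2.063×10¹⁰ = 1.160×10¹¹ K⁴.
1/ε₁ + 1/ε₂ − 1 = 3.704 + 2.000 − 1 = 4.704.
q = 5.67×10⁻⁸ × 1.160×10¹¹ / 4.704.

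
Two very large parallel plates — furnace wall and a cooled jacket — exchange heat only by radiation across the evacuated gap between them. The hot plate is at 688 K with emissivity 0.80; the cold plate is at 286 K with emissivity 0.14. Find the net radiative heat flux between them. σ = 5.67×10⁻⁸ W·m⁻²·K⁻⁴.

For two infinite grey parallel plates, q = σ(T₁⁴ − T₂⁴)/(1/ε₁ + 1/ε₂ − 1).
T₁⁴ − T₂⁴ = 2.241×10¹¹ − 6.691×10⁹ = 2.174×10¹¹ K⁴.
1/ε₁ + 1/ε₂ − 1 = 1.250 + 7.143 − 1 = 7.393.
q = 5.67×10⁻⁸ × 2.174×10¹¹ / 7.393.

q ≈ 1670 W/m²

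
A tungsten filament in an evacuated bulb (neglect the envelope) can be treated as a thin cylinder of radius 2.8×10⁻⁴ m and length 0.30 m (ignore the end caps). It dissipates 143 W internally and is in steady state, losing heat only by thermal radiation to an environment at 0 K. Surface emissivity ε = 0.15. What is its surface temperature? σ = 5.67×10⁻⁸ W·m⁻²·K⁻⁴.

Steady state: internal power = radiated power, P = εσA T⁴.
Radiating area A = 2πrL = 5.278×10⁻⁴ m².
T⁴ = P/(εσA) = 143/(0.15·5.67×10⁻⁸·5.278×10⁻⁴) = 3.186×10¹³ K⁴.
T = (3.186×10¹³)^(1/4).

T ≈ 2380 K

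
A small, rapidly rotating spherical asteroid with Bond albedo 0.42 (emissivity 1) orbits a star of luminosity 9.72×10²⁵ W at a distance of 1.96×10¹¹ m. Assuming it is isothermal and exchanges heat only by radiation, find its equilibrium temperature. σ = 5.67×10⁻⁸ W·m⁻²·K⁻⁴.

T ≈ 151 K

First find the stellar flux at distance d: S = L/(4πd²) = 9.72×10²⁵/(4π·(1.96×10¹¹)²) = 201.3 W/m².
For an isothermal sphere, absorbed (1−a)S·πr² = emitted σ·4πr²·T⁴, so T⁴ = (1−a)S/(4σ).
T⁴ = 0.580·201.3/(4·5.67×10⁻⁸) = 5.149×10⁸ K⁴.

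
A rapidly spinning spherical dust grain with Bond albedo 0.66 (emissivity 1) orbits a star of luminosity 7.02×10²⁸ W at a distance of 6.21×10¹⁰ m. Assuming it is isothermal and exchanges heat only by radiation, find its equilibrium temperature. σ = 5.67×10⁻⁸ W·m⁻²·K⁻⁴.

First find the stellar flux at distance d: S = L/(4πd²) = 7.02×10²⁸/(4π·(6.21×10¹⁰)²) = 1.449×10⁶ W/m².
For an isothermal sphere, absorbed (1−a)S·πr² = emitted σ·4πr²·T⁴, so T⁴ = (1−a)S/(4σ).
T⁴ = 0.340·1.449×10⁶/(4·5.67×10⁻⁸) = 2.172×10¹² K⁴.

T ≈ 1210 K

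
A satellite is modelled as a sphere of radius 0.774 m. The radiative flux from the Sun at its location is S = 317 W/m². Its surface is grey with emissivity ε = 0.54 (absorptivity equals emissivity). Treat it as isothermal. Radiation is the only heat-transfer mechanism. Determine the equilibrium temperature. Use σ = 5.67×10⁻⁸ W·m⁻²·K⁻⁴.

T ≈ 193 K

At equilibrium, absorbed power = emitted power.
Absorbing cross-section = πr² = 1.882 m²; emitting surface = 4πr² = 7.528 m² (ratio 4).
εS·A_cross = εσ·A_surf·T⁴  ⇒  T⁴ = S/(4σ)   (ε cancels).
T⁴ = 317/(4·5.67×10⁻⁸) = 1.398×10⁹ K⁴.
T = (1.398×10⁹)^(1/4).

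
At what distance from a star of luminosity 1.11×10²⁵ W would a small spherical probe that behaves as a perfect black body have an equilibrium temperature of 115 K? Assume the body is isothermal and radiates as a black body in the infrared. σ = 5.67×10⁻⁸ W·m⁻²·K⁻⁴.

For an isothermal black-emitting sphere, (1−a)S·πr² = σ·4πr²·T⁴ ⇒ S = 4σT⁴/(1−a).
S = 4·5.67×10⁻⁸·(115)⁴/1.00 = 39.67 W/m².
Flux falls as S = L/(4πd²), so d = √(L/(4πS)) = √(1.11×10²⁵/(4π·39.67)).

d ≈ 1.49×10¹¹ m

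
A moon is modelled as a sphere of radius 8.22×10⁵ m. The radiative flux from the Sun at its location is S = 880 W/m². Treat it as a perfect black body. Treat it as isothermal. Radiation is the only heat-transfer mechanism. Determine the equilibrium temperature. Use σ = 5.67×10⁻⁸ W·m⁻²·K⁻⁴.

At equilibrium, absorbed power = emitted power.
Absorbing cross-section = πr² = 2.123×10¹² m²; emitting surface = 4πr² = 8.491×10¹² m² (ratio 4).
S·A_cross = εσ·A_surf·T⁴  ⇒  T⁴ = S/(4σ).
T⁴ = 1.00·880/(4·5.67×10⁻⁸) = 3.880×10⁹ K⁴.
T = (3.880×10⁹)^(1/4).

T ≈ 250 K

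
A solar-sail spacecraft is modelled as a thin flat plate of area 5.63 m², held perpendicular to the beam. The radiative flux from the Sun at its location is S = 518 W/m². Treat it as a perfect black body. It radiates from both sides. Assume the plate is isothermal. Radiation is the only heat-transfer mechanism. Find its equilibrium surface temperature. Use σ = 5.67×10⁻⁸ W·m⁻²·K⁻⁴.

T ≈ 260 K

At equilibrium, absorbed power = emitted power.
Absorbing cross-section = A = 5.630 m²; emitting surface = 2A = 11.26 m² (ratio 2).
S·A_cross = εσ·A_surf·T⁴  ⇒  T⁴ = S/(2σ).
T⁴ = 1.00·518/(2·5.67×10⁻⁸) = 4.568×10⁹ K⁴.
T = (4.568×10⁹)^(1/4).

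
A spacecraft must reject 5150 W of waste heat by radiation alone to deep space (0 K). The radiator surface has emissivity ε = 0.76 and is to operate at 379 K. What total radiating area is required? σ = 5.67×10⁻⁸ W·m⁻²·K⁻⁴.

P = εσA T⁴ ⇒ A = P/(εσT⁴).
T⁴ = 2.063×10¹⁰ K⁴.
A = 5150/(0.76 × 5.67×10⁻⁸ × 2.063×10¹⁰).

A ≈ 5.79 m²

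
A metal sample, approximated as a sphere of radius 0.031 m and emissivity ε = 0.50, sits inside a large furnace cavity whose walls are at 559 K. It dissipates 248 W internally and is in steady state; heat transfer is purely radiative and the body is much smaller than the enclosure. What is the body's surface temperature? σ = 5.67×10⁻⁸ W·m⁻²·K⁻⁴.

For a small grey body in a large enclosure, net radiated power = εσA(T⁴ − T_w⁴).
Steady state: P = εσA(T⁴ − T_w⁴) with A = 4πr² = 0.01208 m².
T⁴ = P/(εσA) + T_w⁴ = 248/(0.50·5.67×10⁻⁸·0.01208) + (559)⁴
    = 7.244×10¹¹ + 9.764×10¹⁰ = 8.220×10¹¹ K⁴.

T ≈ 952 K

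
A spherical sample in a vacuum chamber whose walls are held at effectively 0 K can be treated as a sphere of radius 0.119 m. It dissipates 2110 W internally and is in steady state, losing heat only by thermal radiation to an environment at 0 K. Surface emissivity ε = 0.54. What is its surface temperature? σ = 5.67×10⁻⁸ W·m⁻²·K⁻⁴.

Steady state: internal power = radiated power, P = εσA T⁴.
Radiating area A = 4πr² = 0.1780 m².
T⁴ = P/(εσA) = 2110/(0.54·5.67×10⁻⁸·0.1780) = 3.873×10¹¹ K⁴.
T = (3.873×10¹¹)^(1/4).

T ≈ 789 K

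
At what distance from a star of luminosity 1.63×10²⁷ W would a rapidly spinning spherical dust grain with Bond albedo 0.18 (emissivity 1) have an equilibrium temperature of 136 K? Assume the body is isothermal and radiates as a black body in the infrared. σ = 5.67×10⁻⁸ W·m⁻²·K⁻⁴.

For an isothermal black-emitting sphere, (1−a)S·πr² = σ·4πr²·T⁴ ⇒ S = 4σT⁴/(1−a).
S = 4·5.67×10⁻⁸·(136)⁴/0.820 = 94.62 W/m².
Flux falls as S = L/(4πd²), so d = √(L/(4πS)) = √(1.63×10²⁷/(4π·94.62)).

d ≈ 1.17×10¹² m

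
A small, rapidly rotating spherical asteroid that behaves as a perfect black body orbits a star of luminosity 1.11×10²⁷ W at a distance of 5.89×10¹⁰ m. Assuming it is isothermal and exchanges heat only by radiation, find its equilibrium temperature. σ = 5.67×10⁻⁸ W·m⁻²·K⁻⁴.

T ≈ 579 K

First find the stellar flux at distance d: S = L/(4πd²) = 1.11×10²⁷/(4π·(5.89×10¹⁰)²) = 25460 W/m².
For an isothermal sphere, absorbed (1−a)S·πr² = emitted σ·4πr²·T⁴, so T⁴ = (1−a)S/(4σ).
T⁴ = 1.00·25460/(4·5.67×10⁻⁸) = 1.123×10¹¹ K⁴.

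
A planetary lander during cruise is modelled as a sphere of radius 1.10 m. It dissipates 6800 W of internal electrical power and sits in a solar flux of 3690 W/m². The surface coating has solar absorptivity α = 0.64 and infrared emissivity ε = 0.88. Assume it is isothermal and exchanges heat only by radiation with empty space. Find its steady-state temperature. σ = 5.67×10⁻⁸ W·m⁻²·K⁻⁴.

At steady state, absorbed solar power + internal power = radiated power.
Absorbed: α·S·A_cross = 0.64·3690·3.801 = 8977 W (cross-section πr²).
Total input = 8977 + 6800 = 15780 W.
Radiated: εσ·A_surf·T⁴ with A_surf = 4πr² = 15.21 m².
T⁴ = 15780/(0.88·5.67×10⁻⁸·15.21) = 2.080×10¹⁰ K⁴.

T ≈ 380 K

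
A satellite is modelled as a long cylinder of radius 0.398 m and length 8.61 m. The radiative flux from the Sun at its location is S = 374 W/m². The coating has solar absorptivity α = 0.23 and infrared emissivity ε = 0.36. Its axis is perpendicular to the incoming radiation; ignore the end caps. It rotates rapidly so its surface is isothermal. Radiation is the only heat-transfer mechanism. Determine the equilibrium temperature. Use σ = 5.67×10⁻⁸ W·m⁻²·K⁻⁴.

At equilibrium, absorbed power = emitted power.
Absorbing cross-section = 2rL = 6.854 m²; emitting surface = 2πrL = 21.53 m² (ratio π).
αS·A_cross = εσ·A_surf·T⁴  ⇒  T⁴ = αS/(ε·πσ).
T⁴ = 0.230·374/(0.36·π·5.67×10⁻⁸) = 1.341×10⁹ K⁴.
T = (1.341×10⁹)^(1/4).

T ≈ 191 K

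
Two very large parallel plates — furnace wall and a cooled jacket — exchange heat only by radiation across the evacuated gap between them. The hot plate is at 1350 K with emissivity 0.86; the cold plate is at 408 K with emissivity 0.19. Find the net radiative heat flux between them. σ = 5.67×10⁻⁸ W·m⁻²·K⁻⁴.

q ≈ 34400 W/m²

For two infinite grey parallel plates, q = σ(T₁⁴ − T₂⁴)/(1/ε₁ + 1/ε₂ − 1).
T₁⁴ − T₂⁴ = 3.322×10¹² − 2.771×10¹⁰ = 3.294×10¹² K⁴.
1/ε₁ + 1/ε₂ − 1 = 1.163 + 5.263 − 1 = 5.426.
q = 5.67×10⁻⁸ × 3.294×10¹² / 5.426.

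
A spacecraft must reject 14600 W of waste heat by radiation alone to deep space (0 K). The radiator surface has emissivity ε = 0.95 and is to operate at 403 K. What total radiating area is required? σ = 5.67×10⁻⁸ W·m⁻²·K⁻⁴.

P = εσA T⁴ ⇒ A = P/(εσT⁴).
T⁴ = 2.638×10¹⁰ K⁴.
A = 14600/(0.95 × 5.67×10⁻⁸ × 2.638×10¹⁰).

A ≈ 10.3 m²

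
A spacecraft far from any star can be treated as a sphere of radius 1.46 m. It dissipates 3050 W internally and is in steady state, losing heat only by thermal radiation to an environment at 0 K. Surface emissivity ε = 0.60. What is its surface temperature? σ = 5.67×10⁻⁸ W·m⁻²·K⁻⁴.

T ≈ 241 K

Steady state: internal power = radiated power, P = εσA T⁴.
Radiating area A = 4πr² = 26.79 m².
T⁴ = P/(εσA) = 3050/(0.60·5.67×10⁻⁸·26.79) = 3.347×10⁹ K⁴.
T = (3.347×10⁹)^(1/4).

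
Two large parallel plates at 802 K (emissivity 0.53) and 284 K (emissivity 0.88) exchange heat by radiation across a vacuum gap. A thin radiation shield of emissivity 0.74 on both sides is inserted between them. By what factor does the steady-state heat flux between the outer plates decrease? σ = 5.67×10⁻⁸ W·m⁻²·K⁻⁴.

Without shield: q₀ = σΔ(T⁴)/(1/ε₁+1/ε₂−1) with denominator 2.023.
With shield the two gaps are in series; the resistances add: (1/ε₁+1/ε_s−1)+(1/ε_s+1/ε₂−1) = 2.238+1.488 = 3.726.
Heat-flux ratio q₀/q = 3.726/2.023.

factor ≈ 1.84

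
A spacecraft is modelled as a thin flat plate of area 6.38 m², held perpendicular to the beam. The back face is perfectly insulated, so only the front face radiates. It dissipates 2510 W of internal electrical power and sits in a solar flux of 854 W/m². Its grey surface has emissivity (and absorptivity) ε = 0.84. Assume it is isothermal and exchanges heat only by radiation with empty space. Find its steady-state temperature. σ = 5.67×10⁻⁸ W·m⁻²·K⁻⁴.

At steady state, absorbed solar power + internal power = radiated power.
Absorbed: α·S·A_cross = 0.84·854·6.380 = 4577 W (cross-section A).
Total input = 4577 + 2510 = 7087 W.
Radiated: εσ·A_surf·T⁴ with A_surf = A = 6.380 m².
T⁴ = 7087/(0.84·5.67×10⁻⁸·6.380) = 2.332×10¹⁰ K⁴.

T ≈ 391 K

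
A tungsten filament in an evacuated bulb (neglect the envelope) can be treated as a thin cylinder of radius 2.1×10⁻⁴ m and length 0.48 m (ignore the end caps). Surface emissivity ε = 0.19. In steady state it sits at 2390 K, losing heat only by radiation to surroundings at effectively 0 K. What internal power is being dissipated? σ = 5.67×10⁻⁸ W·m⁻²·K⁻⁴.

P ≈ 223 W

Steady state: P = εσA T⁴.
A = 2πrL = 6.333×10⁻⁴ m²; T⁴ = (2390)⁴ = 3.263×10¹³ K⁴.
P = 0.19 × 5.67×10⁻⁸ × 6.333×10⁻⁴ × 3.263×10¹³.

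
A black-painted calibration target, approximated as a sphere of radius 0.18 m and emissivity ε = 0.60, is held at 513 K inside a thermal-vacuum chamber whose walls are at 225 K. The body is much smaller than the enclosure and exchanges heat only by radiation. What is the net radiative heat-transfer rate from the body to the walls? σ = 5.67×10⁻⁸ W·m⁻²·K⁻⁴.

For a small grey body in a large enclosure: P_net = εσA(T_body⁴ − T_wall⁴).
A = 4πr² = 0.4072 m²; T_body⁴ − T_wall⁴ = 6.926×10¹⁰ − 2.563×10⁹ = 6.670×10¹⁰ K⁴.
|P_net| = 0.60·5.67×10⁻⁸·0.4072·6.670×10¹⁰.

P_net ≈ 924 W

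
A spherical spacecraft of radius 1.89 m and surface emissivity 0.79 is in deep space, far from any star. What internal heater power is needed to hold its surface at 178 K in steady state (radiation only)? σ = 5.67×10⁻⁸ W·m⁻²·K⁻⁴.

P = εσ·4πr²·T⁴.
4πr² = 44.89 m²; T⁴ = 1.004×10⁹ K⁴.
P = 0.79·5.67×10⁻⁸·44.89·1.004×10⁹.

P ≈ 2020 W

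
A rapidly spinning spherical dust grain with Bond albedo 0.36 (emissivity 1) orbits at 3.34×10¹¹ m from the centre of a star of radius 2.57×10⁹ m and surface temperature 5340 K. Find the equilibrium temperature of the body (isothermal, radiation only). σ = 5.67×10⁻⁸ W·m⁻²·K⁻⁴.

The star's surface emits σT_*⁴; at distance d the flux is S = σT_*⁴(R_*/d)².
S = 5.67×10⁻⁸·(5340)⁴·(2.57×10⁹/3.34×10¹¹)² = 2730 W/m².
For an isothermal sphere T⁴ = (1−a)S/(4σ) = 7.703×10⁹ K⁴.

T ≈ 296 K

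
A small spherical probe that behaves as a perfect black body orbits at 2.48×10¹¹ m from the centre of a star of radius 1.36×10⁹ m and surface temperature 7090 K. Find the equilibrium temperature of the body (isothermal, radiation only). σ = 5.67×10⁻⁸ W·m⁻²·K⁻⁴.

The star's surface emits σT_*⁴; at distance d the flux is S = σT_*⁴(R_*/d)².
S = 5.67×10⁻⁸·(7090)⁴·(1.36×10⁹/2.48×10¹¹)² = 4309 W/m².
For an isothermal sphere T⁴ = (1−a)S/(4σ) = 1.900×10¹⁰ K⁴.

T ≈ 371 K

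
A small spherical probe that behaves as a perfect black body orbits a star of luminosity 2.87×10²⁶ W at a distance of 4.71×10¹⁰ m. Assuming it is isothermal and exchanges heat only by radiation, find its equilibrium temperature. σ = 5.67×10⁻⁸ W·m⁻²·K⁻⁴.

T ≈ 462 K

First find the stellar flux at distance d: S = L/(4πd²) = 2.87×10²⁶/(4π·(4.71×10¹⁰)²) = 10300 W/m².
For an isothermal sphere, absorbed (1−a)S·πr² = emitted σ·4πr²·T⁴, so T⁴ = (1−a)S/(4σ).
T⁴ = 1.00·10300/(4·5.67×10⁻⁸) = 4.539×10¹⁰ K⁴.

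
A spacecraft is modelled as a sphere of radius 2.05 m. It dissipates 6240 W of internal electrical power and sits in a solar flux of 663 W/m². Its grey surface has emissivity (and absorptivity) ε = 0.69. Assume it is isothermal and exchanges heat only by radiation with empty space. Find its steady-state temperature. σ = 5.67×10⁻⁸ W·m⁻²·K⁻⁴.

At steady state, absorbed solar power + internal power = radiated power.
Absorbed: α·S·A_cross = 0.69·663·13.20 = 6040 W (cross-section πr²).
Total input = 6040 + 6240 = 12280 W.
Radiated: εσ·A_surf·T⁴ with A_surf = 4πr² = 52.81 m².
T⁴ = 12280/(0.69·5.67×10⁻⁸·52.81) = 5.943×10⁹ K⁴.

T ≈ 278 K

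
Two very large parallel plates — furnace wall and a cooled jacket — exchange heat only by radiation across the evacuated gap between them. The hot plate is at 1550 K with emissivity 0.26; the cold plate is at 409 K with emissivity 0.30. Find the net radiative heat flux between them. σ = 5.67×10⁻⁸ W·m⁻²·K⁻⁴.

For two infinite grey parallel plates, q = σ(T₁⁴ − T₂⁴)/(1/ε₁ + 1/ε₂ − 1).
T₁⁴ − T₂⁴ = 5.772×10¹² − 2.798×10¹⁰ = 5.744×10¹² K⁴.
1/ε₁ + 1/ε₂ − 1 = 3.846 + 3.333 − 1 = 6.179.
q = 5.67×10⁻⁸ × 5.744×10¹² / 6.179.

q ≈ 52700 W/m²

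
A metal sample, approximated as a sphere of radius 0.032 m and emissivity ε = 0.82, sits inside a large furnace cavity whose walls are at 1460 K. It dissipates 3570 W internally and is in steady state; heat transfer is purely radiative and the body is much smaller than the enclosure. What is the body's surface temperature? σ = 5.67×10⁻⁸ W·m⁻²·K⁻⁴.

For a small grey body in a large enclosure, net radiated power = εσA(T⁴ − T_w⁴).
Steady state: P = εσA(T⁴ − T_w⁴) with A = 4πr² = 0.01287 m².
T⁴ = P/(εσA) + T_w⁴ = 3570/(0.82·5.67×10⁻⁸·0.01287) + (1460)⁴
    = 5.967×10¹² + 4.544×10¹² = 1.051×10¹³ K⁴.

T ≈ 1800 K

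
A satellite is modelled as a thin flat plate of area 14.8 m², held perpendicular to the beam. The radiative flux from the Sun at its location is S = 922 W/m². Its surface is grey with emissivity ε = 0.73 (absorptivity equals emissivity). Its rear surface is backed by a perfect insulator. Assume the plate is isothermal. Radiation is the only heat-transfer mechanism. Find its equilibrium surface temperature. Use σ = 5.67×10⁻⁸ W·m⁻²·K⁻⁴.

At equilibrium, absorbed power = emitted power.
Absorbing cross-section = A = 14.80 m²; emitting surface = A = 14.80 m² (ratio 1).
εS·A_cross = εσ·A_surf·T⁴  ⇒  T⁴ = S/(1σ)   (ε cancels).
T⁴ = 922/(1·5.67×10⁻⁸) = 1.626×10¹⁰ K⁴.
T = (1.626×10¹⁰)^(1/4).

T ≈ 357 K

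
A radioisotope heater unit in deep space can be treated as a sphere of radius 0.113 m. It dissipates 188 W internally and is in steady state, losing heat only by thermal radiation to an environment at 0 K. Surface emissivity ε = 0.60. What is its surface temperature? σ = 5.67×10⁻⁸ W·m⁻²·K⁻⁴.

Steady state: internal power = radiated power, P = εσA T⁴.
Radiating area A = 4πr² = 0.1605 m².
T⁴ = P/(εσA) = 188/(0.60·5.67×10⁻⁸·0.1605) = 3.444×10¹⁰ K⁴.
T = (3.444×10¹⁰)^(1/4).

T ≈ 431 K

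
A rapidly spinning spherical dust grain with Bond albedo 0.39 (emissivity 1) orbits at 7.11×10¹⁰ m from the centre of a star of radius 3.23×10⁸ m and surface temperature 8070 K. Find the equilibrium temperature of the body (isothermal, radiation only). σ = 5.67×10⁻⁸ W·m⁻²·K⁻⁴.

The star's surface emits σT_*⁴; at distance d the flux is S = σT_*⁴(R_*/d)².
S = 5.67×10⁻⁸·(8070)⁴·(3.23×10⁸/7.11×10¹⁰)² = 4963 W/m².
For an isothermal sphere T⁴ = (1−a)S/(4σ) = 1.335×10¹⁰ K⁴.

T ≈ 340 K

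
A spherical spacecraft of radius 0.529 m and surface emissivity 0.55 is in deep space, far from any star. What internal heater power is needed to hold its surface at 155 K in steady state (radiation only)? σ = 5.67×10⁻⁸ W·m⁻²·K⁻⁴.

P = εσ·4πr²·T⁴.
4πr² = 3.517 m²; T⁴ = 5.772×10⁸ K⁴.
P = 0.55·5.67×10⁻⁸·3.517·5.772×10⁸.

P ≈ 63.3 W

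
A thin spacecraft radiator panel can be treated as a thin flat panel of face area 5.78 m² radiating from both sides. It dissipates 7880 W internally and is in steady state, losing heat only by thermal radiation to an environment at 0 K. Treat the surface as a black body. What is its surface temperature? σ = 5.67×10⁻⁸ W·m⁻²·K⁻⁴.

Steady state: internal power = radiated power, P = εσA T⁴.
Radiating area A = 2·5.78 = 11.56 m².
T⁴ = P/(εσA) = 7880/(1.0·5.67×10⁻⁸·11.56) = 1.202×10¹⁰ K⁴.
T = (1.202×10¹⁰)^(1/4).

T ≈ 331 K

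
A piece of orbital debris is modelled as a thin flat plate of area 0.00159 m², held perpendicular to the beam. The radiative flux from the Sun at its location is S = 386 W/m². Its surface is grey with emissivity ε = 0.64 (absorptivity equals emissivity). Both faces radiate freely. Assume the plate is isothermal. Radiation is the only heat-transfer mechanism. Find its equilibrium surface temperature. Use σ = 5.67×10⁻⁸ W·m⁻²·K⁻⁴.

T ≈ 242 K

At equilibrium, absorbed power = emitted power.
Absorbing cross-section = A = 0.001590 m²; emitting surface = 2A = 0.003180 m² (ratio 2).
εS·A_cross = εσ·A_surf·T⁴  ⇒  T⁴ = S/(2σ)   (ε cancels).
T⁴ = 386/(2·5.67×10⁻⁸) = 3.404×10⁹ K⁴.
T = (3.404×10⁹)^(1/4).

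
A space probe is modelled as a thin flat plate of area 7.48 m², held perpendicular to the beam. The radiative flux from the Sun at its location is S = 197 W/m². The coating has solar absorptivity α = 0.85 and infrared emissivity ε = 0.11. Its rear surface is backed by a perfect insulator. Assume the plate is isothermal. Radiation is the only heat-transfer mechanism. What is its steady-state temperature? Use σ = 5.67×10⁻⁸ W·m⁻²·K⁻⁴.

T ≈ 405 K

At equilibrium, absorbed power = emitted power.
Absorbing cross-section = A = 7.480 m²; emitting surface = A = 7.480 m² (ratio 1).
αS·A_cross = εσ·A_surf·T⁴  ⇒  T⁴ = αS/(ε·1σ).
T⁴ = 0.850·197/(0.11·1·5.67×10⁻⁸) = 2.685×10¹⁰ K⁴.
T = (2.685×10¹⁰)^(1/4).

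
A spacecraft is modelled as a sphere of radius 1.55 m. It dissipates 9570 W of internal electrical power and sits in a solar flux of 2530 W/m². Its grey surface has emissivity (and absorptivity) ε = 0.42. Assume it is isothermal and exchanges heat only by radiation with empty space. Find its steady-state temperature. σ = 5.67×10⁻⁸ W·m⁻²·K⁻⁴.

At steady state, absorbed solar power + internal power = radiated power.
Absorbed: α·S·A_cross = 0.42·2530·7.548 = 8020 W (cross-section πr²).
Total input = 8020 + 9570 = 17590 W.
Radiated: εσ·A_surf·T⁴ with A_surf = 4πr² = 30.19 m².
T⁴ = 17590/(0.42·5.67×10⁻⁸·30.19) = 2.447×10¹⁰ K⁴.

T ≈ 395 K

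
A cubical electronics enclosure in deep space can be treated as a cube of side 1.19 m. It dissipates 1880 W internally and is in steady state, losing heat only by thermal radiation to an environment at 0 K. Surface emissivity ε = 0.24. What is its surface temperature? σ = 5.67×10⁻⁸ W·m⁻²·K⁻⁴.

Steady state: internal power = radiated power, P = εσA T⁴.
Radiating area A = 6L² = 8.497 m².
T⁴ = P/(εσA) = 1880/(0.24·5.67×10⁻⁸·8.497) = 1.626×10¹⁰ K⁴.
T = (1.626×10¹⁰)^(1/4).

T ≈ 357 K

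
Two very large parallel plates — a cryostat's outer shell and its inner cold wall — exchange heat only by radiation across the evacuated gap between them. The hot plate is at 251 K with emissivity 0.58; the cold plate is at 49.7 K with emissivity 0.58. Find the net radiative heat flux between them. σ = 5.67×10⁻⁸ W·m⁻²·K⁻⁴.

For two infinite grey parallel plates, q = σ(T₁⁴ − T₂⁴)/(1/ε₁ + 1/ε₂ − 1).
T₁⁴ − T₂⁴ = 3.969×10⁹ − 6.101×10⁶ = 3.963×10⁹ K⁴.
1/ε₁ + 1/ε₂ − 1 = 1.724 + 1.724 − 1 = 2.448.
q = 5.67×10⁻⁸ × 3.963×10⁹ / 2.448.

q ≈ 91.8 W/m²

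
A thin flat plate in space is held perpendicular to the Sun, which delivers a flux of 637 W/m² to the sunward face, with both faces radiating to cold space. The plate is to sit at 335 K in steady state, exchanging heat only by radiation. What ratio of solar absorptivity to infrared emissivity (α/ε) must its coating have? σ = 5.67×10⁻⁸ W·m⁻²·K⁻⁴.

α/ε ≈ 2.24

Balance: αS·A = εσ·2A·T⁴ ⇒ α/ε = 2σT⁴/S.
α/ε = 2·5.67×10⁻⁸·(335)⁴/637 = 2·5.67×10⁻⁸·1.259×10¹⁰/637.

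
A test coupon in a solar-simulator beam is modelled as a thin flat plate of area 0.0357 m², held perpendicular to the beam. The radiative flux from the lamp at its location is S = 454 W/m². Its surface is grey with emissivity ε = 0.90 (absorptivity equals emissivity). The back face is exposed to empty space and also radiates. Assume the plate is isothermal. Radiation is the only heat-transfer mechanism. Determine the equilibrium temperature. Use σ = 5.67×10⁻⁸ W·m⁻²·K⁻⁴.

T ≈ 252 K

At equilibrium, absorbed power = emitted power.
Absorbing cross-section = A = 0.03570 m²; emitting surface = 2A = 0.07140 m² (ratio 2).
εS·A_cross = εσ·A_surf·T⁴  ⇒  T⁴ = S/(2σ)   (ε cancels).
T⁴ = 454/(2·5.67×10⁻⁸) = 4.004×10⁹ K⁴.
T = (4.004×10⁹)^(1/4).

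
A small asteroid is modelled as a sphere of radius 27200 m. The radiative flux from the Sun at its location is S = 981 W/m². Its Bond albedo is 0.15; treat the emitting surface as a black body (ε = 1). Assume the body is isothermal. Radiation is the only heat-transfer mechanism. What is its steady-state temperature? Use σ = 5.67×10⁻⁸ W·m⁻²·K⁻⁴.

At equilibrium, absorbed power = emitted power.
Absorbing cross-section = πr² = 2.324×10⁹ m²; emitting surface = 4πr² = 9.297×10⁹ m² (ratio 4).
(1−a)S·A_cross = εσ·A_surf·T⁴  ⇒  T⁴ = (1−a)S/(4σ).
T⁴ = 0.850·981/(4·5.67×10⁻⁸) = 3.677×10⁹ K⁴.
T = (3.677×10⁹)^(1/4).

T ≈ 246 K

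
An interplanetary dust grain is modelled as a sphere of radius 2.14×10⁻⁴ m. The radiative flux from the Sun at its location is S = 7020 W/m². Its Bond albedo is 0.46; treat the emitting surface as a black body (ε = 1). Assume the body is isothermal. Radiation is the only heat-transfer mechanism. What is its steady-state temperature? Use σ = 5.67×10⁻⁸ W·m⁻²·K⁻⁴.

At equilibrium, absorbed power = emitted power.
Absorbing cross-section = πr² = 1.439×10⁻⁷ m²; emitting surface = 4πr² = 5.755×10⁻⁷ m² (ratio 4).
(1−a)S·A_cross = εσ·A_surf·T⁴  ⇒  T⁴ = (1−a)S/(4σ).
T⁴ = 0.540·7020/(4·5.67×10⁻⁸) = 1.671×10¹⁰ K⁴.
T = (1.671×10¹⁰)^(1/4).

T ≈ 360 K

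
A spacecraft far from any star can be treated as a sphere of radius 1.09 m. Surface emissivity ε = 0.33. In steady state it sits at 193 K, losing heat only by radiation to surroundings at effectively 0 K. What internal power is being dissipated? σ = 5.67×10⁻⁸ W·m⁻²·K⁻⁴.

Steady state: P = εσA T⁴.
A = 4πr² = 14.93 m²; T⁴ = (193)⁴ = 1.387×10⁹ K⁴.
P = 0.33 × 5.67×10⁻⁸ × 14.93 × 1.387×10⁹.

P ≈ 388 W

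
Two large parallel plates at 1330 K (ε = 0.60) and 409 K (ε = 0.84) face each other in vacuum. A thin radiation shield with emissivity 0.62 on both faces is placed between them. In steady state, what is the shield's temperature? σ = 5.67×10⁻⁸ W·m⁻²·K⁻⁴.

In steady state the net flux on the hot side equals that on the cold side.
σ(T₁⁴−T_s⁴)/D₁ = σ(T_s⁴−T₂⁴)/D₂, with D₁ = 1/ε₁+1/ε_s−1 = 2.280, D₂ = 1/ε_s+1/ε₂−1 = 1.803.
Solve for T_s⁴: T_s⁴ = (D₂·T₁⁴ + D₁·T₂⁴)/(D₁+D₂) = 1.398×10¹² K⁴.

T_s ≈ 1090 K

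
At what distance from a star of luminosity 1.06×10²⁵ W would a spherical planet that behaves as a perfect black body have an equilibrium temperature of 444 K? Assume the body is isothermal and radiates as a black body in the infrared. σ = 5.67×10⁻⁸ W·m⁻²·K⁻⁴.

d ≈ 9.78×10⁹ m

For an isothermal black-emitting sphere, (1−a)S·πr² = σ·4πr²·T⁴ ⇒ S = 4σT⁴/(1−a).
S = 4·5.67×10⁻⁸·(444)⁴/1.00 = 8814 W/m².
Flux falls as S = L/(4πd²), so d = √(L/(4πS)) = √(1.06×10²⁵/(4π·8814)).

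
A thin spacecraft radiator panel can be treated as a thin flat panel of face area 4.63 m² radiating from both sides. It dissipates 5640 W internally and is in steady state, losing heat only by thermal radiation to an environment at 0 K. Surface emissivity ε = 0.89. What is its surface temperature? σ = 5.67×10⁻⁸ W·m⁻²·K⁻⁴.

T ≈ 331 K

Steady state: internal power = radiated power, P = εσA T⁴.
Radiating area A = 2·4.63 = 9.260 m².
T⁴ = P/(εσA) = 5640/(0.89·5.67×10⁻⁸·9.260) = 1.207×10¹⁰ K⁴.
T = (1.207×10¹⁰)^(1/4).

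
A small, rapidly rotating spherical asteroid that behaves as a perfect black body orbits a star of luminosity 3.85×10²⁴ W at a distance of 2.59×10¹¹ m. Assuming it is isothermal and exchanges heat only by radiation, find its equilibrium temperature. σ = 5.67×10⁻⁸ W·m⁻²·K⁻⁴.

T ≈ 67.0 K

First find the stellar flux at distance d: S = L/(4πd²) = 3.85×10²⁴/(4π·(2.59×10¹¹)²) = 4.567 W/m².
For an isothermal sphere, absorbed (1−a)S·πr² = emitted σ·4πr²·T⁴, so T⁴ = (1−a)S/(4σ).
T⁴ = 1.00·4.567/(4·5.67×10⁻⁸) = 2.014×10⁷ K⁴.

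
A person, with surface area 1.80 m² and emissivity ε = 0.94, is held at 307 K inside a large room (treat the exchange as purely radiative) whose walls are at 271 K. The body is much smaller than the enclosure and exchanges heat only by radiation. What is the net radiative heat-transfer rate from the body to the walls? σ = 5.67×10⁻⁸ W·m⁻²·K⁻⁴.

P_net ≈ 335 W

For a small grey body in a large enclosure: P_net = εσA(T_body⁴ − T_wall⁴).
A = 1.80 m²; T_body⁴ − T_wall⁴ = 8.883×10⁹ − 5.394×10⁹ = 3.489×10⁹ K⁴.
|P_net| = 0.94·5.67×10⁻⁸·1.800·3.489×10⁹.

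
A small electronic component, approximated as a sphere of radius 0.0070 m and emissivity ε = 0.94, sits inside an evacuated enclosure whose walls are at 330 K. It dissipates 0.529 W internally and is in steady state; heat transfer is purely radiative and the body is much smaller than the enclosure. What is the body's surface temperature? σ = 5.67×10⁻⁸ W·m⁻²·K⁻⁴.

For a small grey body in a large enclosure, net radiated power = εσA(T⁴ − T_w⁴).
Steady state: P = εσA(T⁴ − T_w⁴) with A = 4πr² = 6.158×10⁻⁴ m².
T⁴ = P/(εσA) + T_w⁴ = 0.529/(0.94·5.67×10⁻⁸·6.158×10⁻⁴) + (330)⁴
    = 1.612×10¹⁰ + 1.186×10¹⁰ = 2.798×10¹⁰ K⁴.

T ≈ 409 K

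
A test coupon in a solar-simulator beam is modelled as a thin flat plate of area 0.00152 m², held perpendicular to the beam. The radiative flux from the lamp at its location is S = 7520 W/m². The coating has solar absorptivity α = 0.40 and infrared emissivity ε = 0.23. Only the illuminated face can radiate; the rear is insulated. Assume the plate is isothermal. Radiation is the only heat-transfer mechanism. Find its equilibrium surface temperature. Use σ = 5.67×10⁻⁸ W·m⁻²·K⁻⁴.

At equilibrium, absorbed power = emitted power.
Absorbing cross-section = A = 0.001520 m²; emitting surface = A = 0.001520 m² (ratio 1).
αS·A_cross = εσ·A_surf·T⁴  ⇒  T⁴ = αS/(ε·1σ).
T⁴ = 0.400·7520/(0.23·1·5.67×10⁻⁸) = 2.307×10¹¹ K⁴.
T = (2.307×10¹¹)^(1/4).

T ≈ 693 K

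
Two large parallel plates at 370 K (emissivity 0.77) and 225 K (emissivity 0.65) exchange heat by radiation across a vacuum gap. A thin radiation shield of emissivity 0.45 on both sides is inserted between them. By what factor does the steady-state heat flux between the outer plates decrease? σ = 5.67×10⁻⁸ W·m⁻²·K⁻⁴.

factor ≈ 2.87

Without shield: q₀ = σΔ(T⁴)/(1/ε₁+1/ε₂−1) with denominator 1.837.
With shield the two gaps are in series; the resistances add: (1/ε₁+1/ε_s−1)+(1/ε_s+1/ε₂−1) = 2.521+2.761 = 5.282.
Heat-flux ratio q₀/q = 5.282/1.837.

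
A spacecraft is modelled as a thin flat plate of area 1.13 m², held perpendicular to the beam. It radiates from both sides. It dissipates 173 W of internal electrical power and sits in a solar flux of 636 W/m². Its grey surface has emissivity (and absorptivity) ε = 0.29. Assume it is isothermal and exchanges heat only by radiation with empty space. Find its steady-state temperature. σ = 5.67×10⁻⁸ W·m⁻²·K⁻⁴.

At steady state, absorbed solar power + internal power = radiated power.
Absorbed: α·S·A_cross = 0.29·636·1.130 = 208.4 W (cross-section A).
Total input = 208.4 + 173 = 381.4 W.
Radiated: εσ·A_surf·T⁴ with A_surf = 2A = 2.260 m².
T⁴ = 381.4/(0.29·5.67×10⁻⁸·2.260) = 1.026×10¹⁰ K⁴.

T ≈ 318 K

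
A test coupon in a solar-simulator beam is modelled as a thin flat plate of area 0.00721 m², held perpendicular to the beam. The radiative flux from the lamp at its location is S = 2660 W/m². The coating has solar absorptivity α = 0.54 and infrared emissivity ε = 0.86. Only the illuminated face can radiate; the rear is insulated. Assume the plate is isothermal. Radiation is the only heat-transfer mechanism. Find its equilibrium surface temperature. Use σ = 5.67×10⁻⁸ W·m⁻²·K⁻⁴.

T ≈ 414 K

At equilibrium, absorbed power = emitted power.
Absorbing cross-section = A = 0.007210 m²; emitting surface = A = 0.007210 m² (ratio 1).
αS·A_cross = εσ·A_surf·T⁴  ⇒  T⁴ = αS/(ε·1σ).
T⁴ = 0.540·2660/(0.86·1·5.67×10⁻⁸) = 2.946×10¹⁰ K⁴.
T = (2.946×10¹⁰)^(1/4).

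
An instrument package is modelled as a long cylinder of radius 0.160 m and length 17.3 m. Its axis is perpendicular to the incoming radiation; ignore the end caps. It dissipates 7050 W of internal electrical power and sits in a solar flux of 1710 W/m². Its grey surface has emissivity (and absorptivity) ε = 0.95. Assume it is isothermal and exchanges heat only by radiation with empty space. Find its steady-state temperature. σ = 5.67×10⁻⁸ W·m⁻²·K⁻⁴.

At steady state, absorbed solar power + internal power = radiated power.
Absorbed: α·S·A_cross = 0.95·1710·5.536 = 8993 W (cross-section 2rL).
Total input = 8993 + 7050 = 16040 W.
Radiated: εσ·A_surf·T⁴ with A_surf = 2πrL = 17.39 m².
T⁴ = 16040/(0.95·5.67×10⁻⁸·17.39) = 1.713×10¹⁰ K⁴.

T ≈ 362 K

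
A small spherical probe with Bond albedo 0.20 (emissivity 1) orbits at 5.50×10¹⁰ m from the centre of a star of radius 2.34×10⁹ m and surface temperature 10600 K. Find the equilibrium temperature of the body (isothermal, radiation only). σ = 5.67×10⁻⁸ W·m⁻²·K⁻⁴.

The star's surface emits σT_*⁴; at distance d the flux is S = σT_*⁴(R_*/d)².
S = 5.67×10⁻⁸·(10600)⁴·(2.34×10⁹/5.50×10¹⁰)² = 1.296×10⁶ W/m².
For an isothermal sphere T⁴ = (1−a)S/(4σ) = 4.570×10¹² K⁴.

T ≈ 1460 K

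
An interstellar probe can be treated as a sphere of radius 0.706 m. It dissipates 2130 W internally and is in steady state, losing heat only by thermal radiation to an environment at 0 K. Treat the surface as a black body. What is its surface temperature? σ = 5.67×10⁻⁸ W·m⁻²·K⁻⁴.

Steady state: internal power = radiated power, P = εσA T⁴.
Radiating area A = 4πr² = 6.264 m².
T⁴ = P/(εσA) = 2130/(1.0·5.67×10⁻⁸·6.264) = 5.998×10⁹ K⁴.
T = (5.998×10⁹)^(1/4).

T ≈ 278 K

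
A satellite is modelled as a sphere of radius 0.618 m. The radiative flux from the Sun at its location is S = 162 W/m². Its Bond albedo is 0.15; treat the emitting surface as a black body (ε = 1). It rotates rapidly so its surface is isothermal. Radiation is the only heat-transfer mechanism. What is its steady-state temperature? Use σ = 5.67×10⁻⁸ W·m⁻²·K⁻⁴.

T ≈ 157 K

At equilibrium, absorbed power = emitted power.
Absorbing cross-section = πr² = 1.200 m²; emitting surface = 4πr² = 4.799 m² (ratio 4).
(1−a)S·A_cross = εσ·A_surf·T⁴  ⇒  T⁴ = (1−a)S/(4σ).
T⁴ = 0.850·162/(4·5.67×10⁻⁸) = 6.071×10⁸ K⁴.
T = (6.071×10⁸)^(1/4).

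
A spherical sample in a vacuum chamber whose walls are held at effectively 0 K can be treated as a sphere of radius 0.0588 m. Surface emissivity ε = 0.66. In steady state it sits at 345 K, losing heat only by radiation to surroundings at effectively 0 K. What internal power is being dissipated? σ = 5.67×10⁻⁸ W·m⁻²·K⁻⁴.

Steady state: P = εσA T⁴.
A = 4πr² = 0.04345 m²; T⁴ = (345)⁴ = 1.417×10¹⁰ K⁴.
P = 0.66 × 5.67×10⁻⁸ × 0.04345 × 1.417×10¹⁰.

P ≈ 23.0 W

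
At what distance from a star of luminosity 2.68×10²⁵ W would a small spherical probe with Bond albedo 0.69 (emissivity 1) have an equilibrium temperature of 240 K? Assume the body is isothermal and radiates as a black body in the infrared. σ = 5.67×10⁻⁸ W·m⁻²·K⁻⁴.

For an isothermal black-emitting sphere, (1−a)S·πr² = σ·4πr²·T⁴ ⇒ S = 4σT⁴/(1−a).
S = 4·5.67×10⁻⁸·(240)⁴/0.310 = 2427 W/m².
Flux falls as S = L/(4πd²), so d = √(L/(4πS)) = √(2.68×10²⁵/(4π·2427)).

d ≈ 2.96×10¹⁰ m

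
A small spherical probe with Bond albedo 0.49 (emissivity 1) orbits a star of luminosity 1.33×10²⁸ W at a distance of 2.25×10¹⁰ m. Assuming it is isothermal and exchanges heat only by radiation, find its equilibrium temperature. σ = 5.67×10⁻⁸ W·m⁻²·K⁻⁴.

T ≈ 1470 K

First find the stellar flux at distance d: S = L/(4πd²) = 1.33×10²⁸/(4π·(2.25×10¹⁰)²) = 2.091×10⁶ W/m².
For an isothermal sphere, absorbed (1−a)S·πr² = emitted σ·4πr²·T⁴, so T⁴ = (1−a)S/(4σ).
T⁴ = 0.510·2.091×10⁶/(4·5.67×10⁻⁸) = 4.701×10¹² K⁴.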